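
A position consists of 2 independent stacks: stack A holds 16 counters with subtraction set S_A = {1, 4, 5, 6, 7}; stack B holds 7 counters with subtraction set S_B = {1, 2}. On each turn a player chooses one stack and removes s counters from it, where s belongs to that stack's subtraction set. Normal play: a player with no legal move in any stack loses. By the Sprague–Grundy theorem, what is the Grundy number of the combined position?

Stack A, S = {1, 4, 5, 6, 7}:
G(0) = 0
G(1) = mex{0} = 1
G(2) = mex{1} = 0
G(3) = mex{0} = 1
G(4) = mex{1,0} = 2
G(5) = mex{2,1,0} = 3
G(6) = mex{3,0,1,0} = 2
G(7) = mex{2,1,0,1,0} = 3
G(8) = mex{3,2,1,0,1} = 4
G(9) = mex{4,3,2,1,0} = 5
G(10) = mex{5,2,3,2,1} = 0
G(11) = mex{0,3,2,3,2} = 1
G(12) = mex{1,4,3,2,3} = 0
G(13) = mex{0,5,4,3,2} = 1
G(14) = mex{1,0,5,4,3} = 2
G(15) = mex{2,1,0,5,4} = 3
G(16) = mex{3,0,1,0,5} = 2
G_A(16) = 2.
Stack B, S = {1, 2}:
G(0) = 0
G(1) = mex{0} = 1
G(2) = mex{1,0} = 2
G(3) = mex{2,1} = 0
G(4) = mex{0,2} = 1
G(5) = mex{1,0} = 2
G(6) = mex{2,1} = 0
G(7) = mex{0,2} = 1
G_B(7) = 1.
Combined Grundy value = 2 ⊕ 1 = 3.

3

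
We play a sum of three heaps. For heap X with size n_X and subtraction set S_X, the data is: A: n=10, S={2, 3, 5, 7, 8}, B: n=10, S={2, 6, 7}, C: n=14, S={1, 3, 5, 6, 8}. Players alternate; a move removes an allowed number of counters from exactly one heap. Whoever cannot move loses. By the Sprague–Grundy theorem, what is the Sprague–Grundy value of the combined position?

Heap A, S = {2, 3, 5, 7, 8}:
n :  0  1  2  3  4  5  6  7  8  9 10
G :  0  0  1  1  2  2  3  3  4  4  0
G_A(10) = 0.
Heap B, S = {2, 6, 7}:
G(0) = 0
G(1) = mex{} = 0
G(2) = mex{0} = 1
G(3) = mex{0} = 1
G(4) = mex{1} = 0
G(5) = mex{1} = 0
G(6) = mex{0,0} = 1
G(7) = mex{0,0,0} = 1
G(8) = mex{1,1,0} = 2
G(9) = mex{1,1,1} = 0
G(10) = mex{2,0,1} = 3
G_B(10) = 3.
Heap C, S = {1, 3, 5, 6, 8}:
n :  0  1  2  3  4  5  6  7  8  9 10 11 12 13 14
G :  0  1  0  1  0  1  2  3  2  3  2  0  1  0  1
G_C(14) = 1.
Combined Grundy value = 0 ⊕ 3 ⊕ 1 = 2.

2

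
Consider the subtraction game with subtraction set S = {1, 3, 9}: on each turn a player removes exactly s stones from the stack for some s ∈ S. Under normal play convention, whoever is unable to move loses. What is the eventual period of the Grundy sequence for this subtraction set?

2

G(0) = 0
G(1) = mex{0} = 1
G(2) = mex{1} = 0
G(3) = mex{0,0} = 1
G(4) = mex{1,1} = 0
G(5) = mex{0,0} = 1
G(6) = mex{1,1} = 0
G(7) = mex{0,0} = 1
G(8) = mex{1,1} = 0
G(9) = mex{0,0,0} = 1
G(10) = mex{1,1,1} = 0
G(11) = mex{0,0,0} = 1
G(12) = mex{1,1,1} = 0
G(13) = mex{0,0,0} = 1
G(14) = mex{1,1,1} = 0
G(n+2) = G(n) holds for n = 0,…,8 (a full window of length max(S) = 9), so the sequence is purely periodic with period 2.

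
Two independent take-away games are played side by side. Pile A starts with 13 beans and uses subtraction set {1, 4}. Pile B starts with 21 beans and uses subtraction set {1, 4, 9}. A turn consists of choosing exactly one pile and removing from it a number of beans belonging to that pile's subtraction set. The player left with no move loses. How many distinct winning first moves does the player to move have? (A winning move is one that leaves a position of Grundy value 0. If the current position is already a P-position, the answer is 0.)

Pile A, S = {1, 4}:
n :  0  1  2  3  4  5  6  7  8  9 10 11 12 13
G :  0  1  0  1  2  0  1  0  1  2  0  1  0  1
G_A(13) = 1.
Pile B, S = {1, 4, 9}:
G(0) = 0
G(1) = mex{0} = 1
G(2) = mex{1} = 0
G(3) = mex{0} = 1
G(4) = mex{1,0} = 2
G(5) = mex{2,1} = 0
G(6) = mex{0,0} = 1
G(7) = mex{1,1} = 0
G(8) = mex{0,2} = 1
G(9) = mex{1,0,0} = 2
G(10) = mex{2,1,1} = 0
G(11) = mex{0,0,0} = 1
G(12) = mex{1,1,1} = 0
G(13) = mex{0,2,2} = 1
G(14) = mex{1,0,0} = 2
G(15) = mex{2,1,1} = 0
G(16) = mex{0,0,0} = 1
G(17) = mex{1,1,1} = 0
G(18) = mex{0,2,2} = 1
G(19) = mex{1,0,0} = 2
G(20) = mex{2,1,1} = 0
G(21) = mex{0,0,0} = 1
G_B(21) = 1.
Combined Grundy value = 1 ⊕ 1 = 0.
A winning move leaves total XOR = 0, i.e. changes one component's Grundy value g to g ⊕ X where X is the current total.
Pile A: target g' = 1⊕0 = 1, but every legal move changes the Grundy value (mex property), so 0 moves.
Pile B: target g' = 1⊕0 = 1, but every legal move changes the Grundy value (mex property), so 0 moves.

0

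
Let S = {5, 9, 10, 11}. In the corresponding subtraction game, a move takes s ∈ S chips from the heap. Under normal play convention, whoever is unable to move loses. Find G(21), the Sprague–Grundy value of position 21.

1

n :  0  1  2  3  4  5  6  7  8  9 10 11 12 13 14 15 16 17 18 19 20 21
G :  0  0  0  0  0  1  1  1  1  1  2  2  2  2  2  3  0  0  0  0  0  1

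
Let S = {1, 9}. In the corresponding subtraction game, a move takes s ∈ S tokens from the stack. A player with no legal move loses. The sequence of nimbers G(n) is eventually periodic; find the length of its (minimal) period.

2

G(0) = 0
G(1) = mex{0} = 1
G(2) = mex{1} = 0
G(3) = mex{0} = 1
G(4) = mex{1} = 0
G(5) = mex{0} = 1
G(6) = mex{1} = 0
G(7) = mex{0} = 1
G(8) = mex{1} = 0
G(9) = mex{0,0} = 1
G(10) = mex{1,1} = 0
G(11) = mex{0,0} = 1
G(12) = mex{1,1} = 0
G(13) = mex{0,0} = 1
G(14) = mex{1,1} = 0
G(n+2) = G(n) holds for n = 0,…,8 (a full window of length max(S) = 9), so the sequence is purely periodic with period 2.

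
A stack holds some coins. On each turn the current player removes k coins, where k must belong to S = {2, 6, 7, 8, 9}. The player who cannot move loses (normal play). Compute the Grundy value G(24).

n :  0  1  2  3  4  5  6  7  8  9 10 11 12 13 14 15 16 17 18 19 20 21 22 23 24
G :  0  0  1  1  0  0  1  1  2  2  3  3  2  2  3  0  0  1  1  0  0  1  1  2  2

2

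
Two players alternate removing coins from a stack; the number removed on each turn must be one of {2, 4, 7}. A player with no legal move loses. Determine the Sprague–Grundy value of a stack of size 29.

1

n :  0  1  2  3  4  5  6  7  8  9 10 11 12 13 14 15 16 17 18 19 20 21 22 23 24 25 26 27 28 29
G :  0  0  1  1  2  2  0  3  1  0  2  1  0  2  1  0  2  1  0  2  1  0  2  1  0  2  1  0  2  1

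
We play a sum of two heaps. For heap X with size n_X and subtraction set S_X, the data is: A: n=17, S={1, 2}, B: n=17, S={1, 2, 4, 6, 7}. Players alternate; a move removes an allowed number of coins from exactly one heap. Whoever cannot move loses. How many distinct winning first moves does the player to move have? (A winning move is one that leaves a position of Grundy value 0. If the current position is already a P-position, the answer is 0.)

3

Heap A, S = {1, 2}:
G(0) = 0
G(1) = mex{0} = 1
G(2) = mex{1,0} = 2
G(3) = mex{2,1} = 0
G(4) = mex{0,2} = 1
G(5) = mex{1,0} = 2
G(6) = mex{2,1} = 0
G(7) = mex{0,2} = 1
G(8) = mex{1,0} = 2
G(9) = mex{2,1} = 0
G(10) = mex{0,2} = 1
G(11) = mex{1,0} = 2
G(12) = mex{2,1} = 0
G(13) = mex{0,2} = 1
G(14) = mex{1,0} = 2
G(15) = mex{2,1} = 0
G(16) = mex{0,2} = 1
G(17) = mex{1,0} = 2
G_A(17) = 2.
Heap B, S = {1, 2, 4, 6, 7}:
G(0) = 0
G(1) = mex{0} = 1
G(2) = mex{1,0} = 2
G(3) = mex{2,1} = 0
G(4) = mex{0,2,0} = 1
G(5) = mex{1,0,1} = 2
G(6) = mex{2,1,2,0} = 3
G(7) = mex{3,2,0,1,0} = 4
G(8) = mex{4,3,1,2,1} = 0
G(9) = mex{0,4,2,0,2} = 1
G(10) = mex{1,0,3,1,0} = 2
G(11) = mex{2,1,4,2,1} = 0
G(12) = mex{0,2,0,3,2} = 1
G(13) = mex{1,0,1,4,3} = 2
G(14) = mex{2,1,2,0,4} = 3
G(15) = mex{3,2,0,1,0} = 4
G(16) = mex{4,3,1,2,1} = 0
G(17) = mex{0,4,2,0,2} = 1
G_B(17) = 1.
Combined Grundy value = 2 ⊕ 1 = 3.
A winning move leaves total XOR = 0, i.e. changes one component's Grundy value g to g ⊕ X where X is the current total.
Heap A: need g' = 2⊕3 = 1. Options: 17−1→G=1, 17−2→G=0. Hits: 1.
Heap B: need g' = 1⊕3 = 2. Options: 17−1→G=0, 17−2→G=4, 17−4→G=2, 17−6→G=0, 17−7→G=2. Hits: 2.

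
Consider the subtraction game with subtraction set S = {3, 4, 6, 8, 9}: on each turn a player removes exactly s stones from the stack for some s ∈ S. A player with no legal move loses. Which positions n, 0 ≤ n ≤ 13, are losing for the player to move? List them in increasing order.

G(0) = 0
G(1) = mex{} = 0
G(2) = mex{} = 0
G(3) = mex{0} = 1
G(4) = mex{0,0} = 1
G(5) = mex{0,0} = 1
G(6) = mex{1,0,0} = 2
G(7) = mex{1,1,0} = 2
G(8) = mex{1,1,0,0} = 2
G(9) = mex{2,1,1,0,0} = 3
G(10) = mex{2,2,1,0,0} = 3
G(11) = mex{2,2,1,1,0} = 3
G(12) = mex{3,2,2,1,1} = 0
G(13) = mex{3,3,2,1,1} = 0
P-positions are exactly the n with G(n) = 0.

0, 1, 2, 12, 13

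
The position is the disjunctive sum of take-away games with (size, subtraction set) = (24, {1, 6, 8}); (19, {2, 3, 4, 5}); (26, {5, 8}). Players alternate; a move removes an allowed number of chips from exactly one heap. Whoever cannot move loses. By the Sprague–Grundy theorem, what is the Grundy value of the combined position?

3

Heap A, S = {1, 6, 8}:
G(0) = 0
G(1) = mex{0} = 1
G(2) = mex{1} = 0
G(3) = mex{0} = 1
G(4) = mex{1} = 0
G(5) = mex{0} = 1
G(6) = mex{1,0} = 2
G(7) = mex{2,1} = 0
G(8) = mex{0,0,0} = 1
G(9) = mex{1,1,1} = 0
G(10) = mex{0,0,0} = 1
G(11) = mex{1,1,1} = 0
G(12) = mex{0,2,0} = 1
G(13) = mex{1,0,1} = 2
G(14) = mex{2,1,2} = 0
G(15) = mex{0,0,0} = 1
G(16) = mex{1,1,1} = 0
G(17) = mex{0,0,0} = 1
G(18) = mex{1,1,1} = 0
G(19) = mex{0,2,0} = 1
G(20) = mex{1,0,1} = 2
G(21) = mex{2,1,2} = 0
G(22) = mex{0,0,0} = 1
G(23) = mex{1,1,1} = 0
G(24) = mex{0,0,0} = 1
G_A(24) = 1.
Heap B, S = {2, 3, 4, 5}:
G(0) = 0
G(1) = mex{} = 0
G(2) = mex{0} = 1
G(3) = mex{0,0} = 1
G(4) = mex{1,0,0} = 2
G(5) = mex{1,1,0,0} = 2
G(6) = mex{2,1,1,0} = 3
G(7) = mex{2,2,1,1} = 0
G(8) = mex{3,2,2,1} = 0
G(9) = mex{0,3,2,2} = 1
G(10) = mex{0,0,3,2} = 1
G(11) = mex{1,0,0,3} = 2
G(12) = mex{1,1,0,0} = 2
G(13) = mex{2,1,1,0} = 3
G(14) = mex{2,2,1,1} = 0
G(15) = mex{3,2,2,1} = 0
G(16) = mex{0,3,2,2} = 1
G(17) = mex{0,0,3,2} = 1
G(18) = mex{1,0,0,3} = 2
G(19) = mex{1,1,0,0} = 2
G_B(19) = 2.
Heap C, S = {5, 8}:
n :  0  1  2  3  4  5  6  7  8  9 10 11 12 13 14 15 16 17 18 19 20 21 22 23 24 25 26
G :  0  0  0  0  0  1  1  1  1  1  2  2  2  0  0  0  0  0  1  1  1  1  1  2  2  2  0
G_C(26) = 0.
Combined Grundy value = 1 ⊕ 2 ⊕ 0 = 3.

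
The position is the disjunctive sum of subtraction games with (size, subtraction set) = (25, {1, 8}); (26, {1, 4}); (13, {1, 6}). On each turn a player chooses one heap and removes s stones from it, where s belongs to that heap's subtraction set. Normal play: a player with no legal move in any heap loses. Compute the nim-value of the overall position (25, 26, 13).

Heap A, S = {1, 8}:
G(0) = 0
G(1) = mex{0} = 1
G(2) = mex{1} = 0
G(3) = mex{0} = 1
G(4) = mex{1} = 0
G(5) = mex{0} = 1
G(6) = mex{1} = 0
G(7) = mex{0} = 1
G(8) = mex{1,0} = 2
G(9) = mex{2,1} = 0
G(10) = mex{0,0} = 1
G(11) = mex{1,1} = 0
G(12) = mex{0,0} = 1
G(13) = mex{1,1} = 0
G(14) = mex{0,0} = 1
G(15) = mex{1,1} = 0
G(16) = mex{0,2} = 1
G(17) = mex{1,0} = 2
G(18) = mex{2,1} = 0
G(19) = mex{0,0} = 1
G(20) = mex{1,1} = 0
G(21) = mex{0,0} = 1
G(22) = mex{1,1} = 0
G(23) = mex{0,0} = 1
G(24) = mex{1,1} = 0
G(25) = mex{0,2} = 1
G_A(25) = 1.
Heap B, S = {1, 4}:
n :  0  1  2  3  4  5  6  7  8  9 10 11 12 13 14 15 16 17 18 19 20 21 22 23 24 25 26
G :  0  1  0  1  2  0  1  0  1  2  0  1  0  1  2  0  1  0  1  2  0  1  0  1  2  0  1
G_B(26) = 1.
Heap C, S = {1, 6}:
G(0) = 0
G(1) = mex{0} = 1
G(2) = mex{1} = 0
G(3) = mex{0} = 1
G(4) = mex{1} = 0
G(5) = mex{0} = 1
G(6) = mex{1,0} = 2
G(7) = mex{2,1} = 0
G(8) = mex{0,0} = 1
G(9) = mex{1,1} = 0
G(10) = mex{0,0} = 1
G(11) = mex{1,1} = 0
G(12) = mex{0,2} = 1
G(13) = mex{1,0} = 2
G_C(13) = 2.
Combined Grundy value = 1 ⊕ 1 ⊕ 2 = 2.

2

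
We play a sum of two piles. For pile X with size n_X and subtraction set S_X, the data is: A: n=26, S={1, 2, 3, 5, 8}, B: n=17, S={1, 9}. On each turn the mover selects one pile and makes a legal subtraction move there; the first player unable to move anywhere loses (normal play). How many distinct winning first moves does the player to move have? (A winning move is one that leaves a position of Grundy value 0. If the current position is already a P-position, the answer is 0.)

2

Pile A, S = {1, 2, 3, 5, 8}:
G(0) = 0
G(1) = mex{0} = 1
G(2) = mex{1,0} = 2
G(3) = mex{2,1,0} = 3
G(4) = mex{3,2,1} = 0
G(5) = mex{0,3,2,0} = 1
G(6) = mex{1,0,3,1} = 2
G(7) = mex{2,1,0,2} = 3
G(8) = mex{3,2,1,3,0} = 4
G(9) = mex{4,3,2,0,1} = 5
G(10) = mex{5,4,3,1,2} = 0
G(11) = mex{0,5,4,2,3} = 1
G(12) = mex{1,0,5,3,0} = 2
G(13) = mex{2,1,0,4,1} = 3
G(14) = mex{3,2,1,5,2} = 0
G(15) = mex{0,3,2,0,3} = 1
G(16) = mex{1,0,3,1,4} = 2
G(17) = mex{2,1,0,2,5} = 3
G(18) = mex{3,2,1,3,0} = 4
G(19) = mex{4,3,2,0,1} = 5
G(20) = mex{5,4,3,1,2} = 0
G(21) = mex{0,5,4,2,3} = 1
G(22) = mex{1,0,5,3,0} = 2
G(23) = mex{2,1,0,4,1} = 3
G(24) = mex{3,2,1,5,2} = 0
G(25) = mex{0,3,2,0,3} = 1
G(26) = mex{1,0,3,1,4} = 2
G_A(26) = 2.
Pile B, S = {1, 9}:
n :  0  1  2  3  4  5  6  7  8  9 10 11 12 13 14 15 16 17
G :  0  1  0  1  0  1  0  1  0  1  0  1  0  1  0  1  0  1
G_B(17) = 1.
Combined Grundy value = 2 ⊕ 1 = 3.
A winning move leaves total XOR = 0, i.e. changes one component's Grundy value g to g ⊕ X where X is the current total.
Pile A: need g' = 2⊕3 = 1. Options: 26−1→G=1, 26−2→G=0, 26−3→G=3, 26−5→G=1, 26−8→G=4. Hits: 2.
Pile B: need g' = 1⊕3 = 2. Options: 17−1→G=0, 17−9→G=0. Hits: 0.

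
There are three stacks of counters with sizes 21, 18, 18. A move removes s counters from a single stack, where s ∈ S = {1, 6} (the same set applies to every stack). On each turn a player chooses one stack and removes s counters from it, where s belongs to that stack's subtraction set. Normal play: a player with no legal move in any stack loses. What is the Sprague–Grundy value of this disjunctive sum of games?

All stacks use S = {1, 6}:
n :  0  1  2  3  4  5  6  7  8  9 10 11 12 13 14 15 16 17 18 19 20 21
G :  0  1  0  1  0  1  2  0  1  0  1  0  1  2  0  1  0  1  0  1  2  0
Stack A: G(21) = 0.
Stack B: G(18) = 0.
Stack C: G(18) = 0.
Combined Grundy value = 0 ⊕ 0 ⊕ 0 = 0.

0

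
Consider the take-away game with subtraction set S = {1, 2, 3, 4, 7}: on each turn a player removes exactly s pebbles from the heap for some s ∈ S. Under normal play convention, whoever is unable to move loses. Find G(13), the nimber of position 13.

G(0) = 0
G(1) = mex{0} = 1
G(2) = mex{1,0} = 2
G(3) = mex{2,1,0} = 3
G(4) = mex{3,2,1,0} = 4
G(5) = mex{4,3,2,1} = 0
G(6) = mex{0,4,3,2} = 1
G(7) = mex{1,0,4,3,0} = 2
G(8) = mex{2,1,0,4,1} = 3
G(9) = mex{3,2,1,0,2} = 4
G(10) = mex{4,3,2,1,3} = 0
G(11) = mex{0,4,3,2,4} = 1
G(12) = mex{1,0,4,3,0} = 2
G(13) = mex{2,1,0,4,1} = 3

3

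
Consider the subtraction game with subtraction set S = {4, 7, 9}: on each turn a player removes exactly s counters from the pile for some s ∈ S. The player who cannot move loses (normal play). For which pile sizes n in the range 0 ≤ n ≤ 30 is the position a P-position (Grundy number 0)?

0, 1, 2, 3, 13, 14, 15, 16, 26, 27, 28, 29

n :  0  1  2  3  4  5  6  7  8  9 10 11 12 13 14 15 16 17 18 19 20 21 22 23 24 25 26 27 28 29 30
G :  0  0  0  0  1  1  1  1  2  2  2  2  3  0  0  0  0  1  1  1  1  2  2  2  2  3  0  0  0  0  1
P-positions are exactly the n with G(n) = 0.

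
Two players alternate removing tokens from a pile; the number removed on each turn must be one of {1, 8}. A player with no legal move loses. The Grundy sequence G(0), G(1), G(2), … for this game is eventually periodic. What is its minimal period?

9

n :  0  1  2  3  4  5  6  7  8  9 10 11 12 13 14 15 16 17 18 19
G :  0  1  0  1  0  1  0  1  2  0  1  0  1  0  1  0  1  2  0  1
G(n+9) = G(n) holds for n = 0,…,7 (a full window of length max(S) = 8), so the sequence is purely periodic with period 9.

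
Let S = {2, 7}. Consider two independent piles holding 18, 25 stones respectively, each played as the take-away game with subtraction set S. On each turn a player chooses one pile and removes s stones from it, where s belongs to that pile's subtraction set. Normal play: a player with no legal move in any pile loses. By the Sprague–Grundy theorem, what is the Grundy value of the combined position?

All piles use S = {2, 7}:
G(0) = 0
G(1) = mex{} = 0
G(2) = mex{0} = 1
G(3) = mex{0} = 1
G(4) = mex{1} = 0
G(5) = mex{1} = 0
G(6) = mex{0} = 1
G(7) = mex{0,0} = 1
G(8) = mex{1,0} = 2
G(9) = mex{1,1} = 0
G(10) = mex{2,1} = 0
G(11) = mex{0,0} = 1
G(12) = mex{0,0} = 1
G(13) = mex{1,1} = 0
G(14) = mex{1,1} = 0
G(15) = mex{0,2} = 1
G(16) = mex{0,0} = 1
G(17) = mex{1,0} = 2
G(18) = mex{1,1} = 0
G(19) = mex{2,1} = 0
G(20) = mex{0,0} = 1
G(21) = mex{0,0} = 1
G(22) = mex{1,1} = 0
G(23) = mex{1,1} = 0
G(24) = mex{0,2} = 1
G(25) = mex{0,0} = 1
Pile A: G(18) = 0.
Pile B: G(25) = 1.
Combined Grundy value = 0 ⊕ 1 = 1.

1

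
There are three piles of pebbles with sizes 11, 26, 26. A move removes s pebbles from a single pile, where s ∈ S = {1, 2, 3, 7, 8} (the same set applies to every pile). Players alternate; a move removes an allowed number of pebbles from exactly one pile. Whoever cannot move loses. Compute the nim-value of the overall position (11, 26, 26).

All piles use S = {1, 2, 3, 7, 8}:
G(0) = 0
G(1) = mex{0} = 1
G(2) = mex{1,0} = 2
G(3) = mex{2,1,0} = 3
G(4) = mex{3,2,1} = 0
G(5) = mex{0,3,2} = 1
G(6) = mex{1,0,3} = 2
G(7) = mex{2,1,0,0} = 3
G(8) = mex{3,2,1,1,0} = 4
G(9) = mex{4,3,2,2,1} = 0
G(10) = mex{0,4,3,3,2} = 1
G(11) = mex{1,0,4,0,3} = 2
G(12) = mex{2,1,0,1,0} = 3
G(13) = mex{3,2,1,2,1} = 0
G(14) = mex{0,3,2,3,2} = 1
G(15) = mex{1,0,3,4,3} = 2
G(16) = mex{2,1,0,0,4} = 3
G(17) = mex{3,2,1,1,0} = 4
G(18) = mex{4,3,2,2,1} = 0
G(19) = mex{0,4,3,3,2} = 1
G(20) = mex{1,0,4,0,3} = 2
G(21) = mex{2,1,0,1,0} = 3
G(22) = mex{3,2,1,2,1} = 0
G(23) = mex{0,3,2,3,2} = 1
G(24) = mex{1,0,3,4,3} = 2
G(25) = mex{2,1,0,0,4} = 3
G(26) = mex{3,2,1,1,0} = 4
Pile A: G(11) = 2.
Pile B: G(26) = 4.
Pile C: G(26) = 4.
Combined Grundy value = 2 ⊕ 4 ⊕ 4 = 2.

2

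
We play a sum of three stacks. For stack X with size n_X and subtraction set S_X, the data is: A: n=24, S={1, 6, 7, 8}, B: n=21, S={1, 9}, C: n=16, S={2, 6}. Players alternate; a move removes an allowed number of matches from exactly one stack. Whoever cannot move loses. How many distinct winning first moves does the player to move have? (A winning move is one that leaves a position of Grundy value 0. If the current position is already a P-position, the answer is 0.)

2

Stack A, S = {1, 6, 7, 8}:
n :  0  1  2  3  4  5  6  7  8  9 10 11 12 13 14 15 16 17 18 19 20 21 22 23 24
G :  0  1  0  1  0  1  2  3  2  3  2  3  4  0  1  0  1  0  1  2  3  2  3  2  3
G_A(24) = 3.
Stack B, S = {1, 9}:
G(0) = 0
G(1) = mex{0} = 1
G(2) = mex{1} = 0
G(3) = mex{0} = 1
G(4) = mex{1} = 0
G(5) = mex{0} = 1
G(6) = mex{1} = 0
G(7) = mex{0} = 1
G(8) = mex{1} = 0
G(9) = mex{0,0} = 1
G(10) = mex{1,1} = 0
G(11) = mex{0,0} = 1
G(12) = mex{1,1} = 0
G(13) = mex{0,0} = 1
G(14) = mex{1,1} = 0
G(15) = mex{0,0} = 1
G(16) = mex{1,1} = 0
G(17) = mex{0,0} = 1
G(18) = mex{1,1} = 0
G(19) = mex{0,0} = 1
G(20) = mex{1,1} = 0
G(21) = mex{0,0} = 1
G_B(21) = 1.
Stack C, S = {2, 6}:
n :  0  1  2  3  4  5  6  7  8  9 10 11 12 13 14 15 16
G :  0  0  1  1  0  0  1  1  0  0  1  1  0  0  1  1  0
G_C(16) = 0.
Combined Grundy value = 3 ⊕ 1 ⊕ 0 = 2.
A winning move leaves total XOR = 0, i.e. changes one component's Grundy value g to g ⊕ X where X is the current total.
Stack A: need g' = 3⊕2 = 1. Options: 24−1→G=2, 24−6→G=1, 24−7→G=0, 24−8→G=1. Hits: 2.
Stack B: need g' = 1⊕2 = 3. Options: 21−1→G=0, 21−9→G=0. Hits: 0.
Stack C: need g' = 0⊕2 = 2. Options: 16−2→G=1, 16−6→G=1. Hits: 0.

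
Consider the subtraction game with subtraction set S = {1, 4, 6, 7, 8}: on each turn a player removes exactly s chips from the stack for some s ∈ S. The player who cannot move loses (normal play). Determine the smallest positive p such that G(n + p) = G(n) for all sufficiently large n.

G(0) = 0
G(1) = mex{0} = 1
G(2) = mex{1} = 0
G(3) = mex{0} = 1
G(4) = mex{1,0} = 2
G(5) = mex{2,1} = 0
G(6) = mex{0,0,0} = 1
G(7) = mex{1,1,1,0} = 2
G(8) = mex{2,2,0,1,0} = 3
G(9) = mex{3,0,1,0,1} = 2
G(10) = mex{2,1,2,1,0} = 3
G(11) = mex{3,2,0,2,1} = 4
G(12) = mex{4,3,1,0,2} = 5
G(13) = mex{5,2,2,1,0} = 3
G(14) = mex{3,3,3,2,1} = 0
G(15) = mex{0,4,2,3,2} = 1
G(16) = mex{1,5,3,2,3} = 0
G(17) = mex{0,3,4,3,2} = 1
G(18) = mex{1,0,5,4,3} = 2
G(19) = mex{2,1,3,5,4} = 0
G(20) = mex{0,0,0,3,5} = 1
G(21) = mex{1,1,1,0,3} = 2
G(22) = mex{2,2,0,1,0} = 3
G(23) = mex{3,0,1,0,1} = 2
G(24) = mex{2,1,2,1,0} = 3
G(25) = mex{3,2,0,2,1} = 4
G(26) = mex{4,3,1,0,2} = 5
G(27) = mex{5,2,2,1,0} = 3
G(28) = mex{3,3,3,2,1} = 0
G(29) = mex{0,4,2,3,2} = 1
G(n+14) = G(n) holds for n = 0,…,7 (a full window of length max(S) = 8), so the sequence is purely periodic with period 14.

14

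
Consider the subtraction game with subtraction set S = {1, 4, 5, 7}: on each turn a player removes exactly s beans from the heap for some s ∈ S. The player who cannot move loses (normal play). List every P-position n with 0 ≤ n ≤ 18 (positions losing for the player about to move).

G(0) = 0
G(1) = mex{0} = 1
G(2) = mex{1} = 0
G(3) = mex{0} = 1
G(4) = mex{1,0} = 2
G(5) = mex{2,1,0} = 3
G(6) = mex{3,0,1} = 2
G(7) = mex{2,1,0,0} = 3
G(8) = mex{3,2,1,1} = 0
G(9) = mex{0,3,2,0} = 1
G(10) = mex{1,2,3,1} = 0
G(11) = mex{0,3,2,2} = 1
G(12) = mex{1,0,3,3} = 2
G(13) = mex{2,1,0,2} = 3
G(14) = mex{3,0,1,3} = 2
G(15) = mex{2,1,0,0} = 3
G(16) = mex{3,2,1,1} = 0
G(17) = mex{0,3,2,0} = 1
G(18) = mex{1,2,3,1} = 0
P-positions are exactly the n with G(n) = 0.

0, 2, 8, 10, 16, 18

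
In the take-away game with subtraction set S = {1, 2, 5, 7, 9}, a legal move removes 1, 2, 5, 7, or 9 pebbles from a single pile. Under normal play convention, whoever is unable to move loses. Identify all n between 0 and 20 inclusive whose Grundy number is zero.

0, 3, 6, 14, 17, 20

n :  0  1  2  3  4  5  6  7  8  9 10 11 12 13 14 15 16 17 18 19 20
G :  0  1  2  0  1  2  0  1  2  3  4  5  3  4  0  1  2  0  1  2  0
P-positions are exactly the n with G(n) = 0.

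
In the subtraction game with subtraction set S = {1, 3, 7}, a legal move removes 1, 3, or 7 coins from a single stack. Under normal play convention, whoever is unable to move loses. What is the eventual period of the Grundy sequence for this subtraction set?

2

n :  0  1  2  3  4  5  6  7  8  9 10 11 12 13 14
G :  0  1  0  1  0  1  0  1  0  1  0  1  0  1  0
G(n+2) = G(n) holds for n = 0,…,6 (a full window of length max(S) = 7), so the sequence is purely periodic with period 2.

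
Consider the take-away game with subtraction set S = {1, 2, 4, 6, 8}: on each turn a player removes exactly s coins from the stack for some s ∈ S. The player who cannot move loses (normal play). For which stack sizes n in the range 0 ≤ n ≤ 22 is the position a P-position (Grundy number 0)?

n :  0  1  2  3  4  5  6  7  8  9 10 11 12 13 14 15 16 17 18 19 20 21 22
G :  0  1  2  0  1  2  3  4  5  3  0  1  2  0  1  2  3  4  5  3  0  1  2
P-positions are exactly the n with G(n) = 0.

0, 3, 10, 13, 20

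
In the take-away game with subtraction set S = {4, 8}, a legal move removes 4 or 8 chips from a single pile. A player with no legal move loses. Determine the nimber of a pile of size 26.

0

G(0) = 0
G(1) = mex{} = 0
G(2) = mex{} = 0
G(3) = mex{} = 0
G(4) = mex{0} = 1
G(5) = mex{0} = 1
G(6) = mex{0} = 1
G(7) = mex{0} = 1
G(8) = mex{1,0} = 2
G(9) = mex{1,0} = 2
G(10) = mex{1,0} = 2
G(11) = mex{1,0} = 2
G(12) = mex{2,1} = 0
G(13) = mex{2,1} = 0
G(14) = mex{2,1} = 0
G(15) = mex{2,1} = 0
G(16) = mex{0,2} = 1
G(17) = mex{0,2} = 1
G(18) = mex{0,2} = 1
G(19) = mex{0,2} = 1
G(20) = mex{1,0} = 2
G(21) = mex{1,0} = 2
G(22) = mex{1,0} = 2
G(23) = mex{1,0} = 2
G(24) = mex{2,1} = 0
G(25) = mex{2,1} = 0
G(26) = mex{2,1} = 0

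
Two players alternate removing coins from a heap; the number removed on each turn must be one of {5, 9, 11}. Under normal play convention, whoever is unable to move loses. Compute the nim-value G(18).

G(0) = 0
G(1) = mex{} = 0
G(2) = mex{} = 0
G(3) = mex{} = 0
G(4) = mex{} = 0
G(5) = mex{0} = 1
G(6) = mex{0} = 1
G(7) = mex{0} = 1
G(8) = mex{0} = 1
G(9) = mex{0,0} = 1
G(10) = mex{1,0} = 2
G(11) = mex{1,0,0} = 2
G(12) = mex{1,0,0} = 2
G(13) = mex{1,0,0} = 2
G(14) = mex{1,1,0} = 2
G(15) = mex{2,1,0} = 3
G(16) = mex{2,1,1} = 0
G(17) = mex{2,1,1} = 0
G(18) = mex{2,1,1} = 0

0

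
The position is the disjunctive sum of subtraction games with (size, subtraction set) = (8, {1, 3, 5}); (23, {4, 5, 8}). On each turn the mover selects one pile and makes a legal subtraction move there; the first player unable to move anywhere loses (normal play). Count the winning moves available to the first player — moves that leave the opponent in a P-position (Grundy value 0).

1

Pile A, S = {1, 3, 5}:
G(0) = 0
G(1) = mex{0} = 1
G(2) = mex{1} = 0
G(3) = mex{0,0} = 1
G(4) = mex{1,1} = 0
G(5) = mex{0,0,0} = 1
G(6) = mex{1,1,1} = 0
G(7) = mex{0,0,0} = 1
G(8) = mex{1,1,1} = 0
G_A(8) = 0.
Pile B, S = {4, 5, 8}:
n :  0  1  2  3  4  5  6  7  8  9 10 11 12 13 14 15 16 17 18 19 20 21 22 23
G :  0  0  0  0  1  1  1  1  2  2  2  2  0  0  0  0  1  1  1  1  2  2  2  2
G_B(23) = 2.
Combined Grundy value = 0 ⊕ 2 = 2.
A winning move leaves total XOR = 0, i.e. changes one component's Grundy value g to g ⊕ X where X is the current total.
Pile A: need g' = 0⊕2 = 2. Options: 8−1→G=1, 8−3→G=1, 8−5→G=1. Hits: 0.
Pile B: need g' = 2⊕2 = 0. Options: 23−4→G=1, 23−5→G=1, 23−8→G=0. Hits: 1.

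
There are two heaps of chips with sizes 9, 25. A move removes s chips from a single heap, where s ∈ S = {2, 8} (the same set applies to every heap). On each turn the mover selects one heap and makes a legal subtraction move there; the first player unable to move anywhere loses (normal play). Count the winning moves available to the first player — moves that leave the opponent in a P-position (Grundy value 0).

1

All heaps use S = {2, 8}:
n :  0  1  2  3  4  5  6  7  8  9 10 11 12 13 14 15 16 17 18 19 20 21 22 23 24 25
G :  0  0  1  1  0  0  1  1  2  2  0  0  1  1  0  0  1  1  2  2  0  0  1  1  0  0
Heap A: G(9) = 2.
Heap B: G(25) = 0.
Combined Grundy value = 2 ⊕ 0 = 2.
A winning move leaves total XOR = 0, i.e. changes one component's Grundy value g to g ⊕ X where X is the current total.
Heap A: need g' = 2⊕2 = 0. Options: 9−2→G=1, 9−8→G=0. Hits: 1.
Heap B: need g' = 0⊕2 = 2. Options: 25−2→G=1, 25−8→G=1. Hits: 0.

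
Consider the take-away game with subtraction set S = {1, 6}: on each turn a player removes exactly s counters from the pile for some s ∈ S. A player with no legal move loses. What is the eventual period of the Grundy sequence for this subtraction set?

G(0) = 0
G(1) = mex{0} = 1
G(2) = mex{1} = 0
G(3) = mex{0} = 1
G(4) = mex{1} = 0
G(5) = mex{0} = 1
G(6) = mex{1,0} = 2
G(7) = mex{2,1} = 0
G(8) = mex{0,0} = 1
G(9) = mex{1,1} = 0
G(10) = mex{0,0} = 1
G(11) = mex{1,1} = 0
G(12) = mex{0,2} = 1
G(13) = mex{1,0} = 2
G(14) = mex{2,1} = 0
G(15) = mex{0,0} = 1
G(n+7) = G(n) holds for n = 0,…,5 (a full window of length max(S) = 6), so the sequence is purely periodic with period 7.

7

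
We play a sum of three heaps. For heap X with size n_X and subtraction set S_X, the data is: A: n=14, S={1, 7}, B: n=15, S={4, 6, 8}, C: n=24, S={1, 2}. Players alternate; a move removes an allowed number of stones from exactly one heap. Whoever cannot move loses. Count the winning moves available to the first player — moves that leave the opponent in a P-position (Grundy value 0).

Heap A, S = {1, 7}:
n :  0  1  2  3  4  5  6  7  8  9 10 11 12 13 14
G :  0  1  0  1  0  1  0  1  0  1  0  1  0  1  0
G_A(14) = 0.
Heap B, S = {4, 6, 8}:
G(0) = 0
G(1) = mex{} = 0
G(2) = mex{} = 0
G(3) = mex{} = 0
G(4) = mex{0} = 1
G(5) = mex{0} = 1
G(6) = mex{0,0} = 1
G(7) = mex{0,0} = 1
G(8) = mex{1,0,0} = 2
G(9) = mex{1,0,0} = 2
G(10) = mex{1,1,0} = 2
G(11) = mex{1,1,0} = 2
G(12) = mex{2,1,1} = 0
G(13) = mex{2,1,1} = 0
G(14) = mex{2,2,1} = 0
G(15) = mex{2,2,1} = 0
G_B(15) = 0.
Heap C, S = {1, 2}:
G(0) = 0
G(1) = mex{0} = 1
G(2) = mex{1,0} = 2
G(3) = mex{2,1} = 0
G(4) = mex{0,2} = 1
G(5) = mex{1,0} = 2
G(6) = mex{2,1} = 0
G(7) = mex{0,2} = 1
G(8) = mex{1,0} = 2
G(9) = mex{2,1} = 0
G(10) = mex{0,2} = 1
G(11) = mex{1,0} = 2
G(12) = mex{2,1} = 0
G(13) = mex{0,2} = 1
G(14) = mex{1,0} = 2
G(15) = mex{2,1} = 0
G(16) = mex{0,2} = 1
G(17) = mex{1,0} = 2
G(18) = mex{2,1} = 0
G(19) = mex{0,2} = 1
G(20) = mex{1,0} = 2
G(21) = mex{2,1} = 0
G(22) = mex{0,2} = 1
G(23) = mex{1,0} = 2
G(24) = mex{2,1} = 0
G_C(24) = 0.
Combined Grundy value = 0 ⊕ 0 ⊕ 0 = 0.
A winning move leaves total XOR = 0, i.e. changes one component's Grundy value g to g ⊕ X where X is the current total.
Heap A: target g' = 0⊕0 = 0, but every legal move changes the Grundy value (mex property), so 0 moves.
Heap B: target g' = 0⊕0 = 0, but every legal move changes the Grundy value (mex property), so 0 moves.
Heap C: target g' = 0⊕0 = 0, but every legal move changes the Grundy value (mex property), so 0 moves.

0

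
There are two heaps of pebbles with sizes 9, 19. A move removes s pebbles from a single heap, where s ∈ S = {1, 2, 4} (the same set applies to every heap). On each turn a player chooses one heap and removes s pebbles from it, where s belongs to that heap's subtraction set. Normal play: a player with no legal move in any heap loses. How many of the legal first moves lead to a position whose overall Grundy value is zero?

All heaps use S = {1, 2, 4}:
G(0) = 0
G(1) = mex{0} = 1
G(2) = mex{1,0} = 2
G(3) = mex{2,1} = 0
G(4) = mex{0,2,0} = 1
G(5) = mex{1,0,1} = 2
G(6) = mex{2,1,2} = 0
G(7) = mex{0,2,0} = 1
G(8) = mex{1,0,1} = 2
G(9) = mex{2,1,2} = 0
G(10) = mex{0,2,0} = 1
G(11) = mex{1,0,1} = 2
G(12) = mex{2,1,2} = 0
G(13) = mex{0,2,0} = 1
G(14) = mex{1,0,1} = 2
G(15) = mex{2,1,2} = 0
G(16) = mex{0,2,0} = 1
G(17) = mex{1,0,1} = 2
G(18) = mex{2,1,2} = 0
G(19) = mex{0,2,0} = 1
Heap A: G(9) = 0.
Heap B: G(19) = 1.
Combined Grundy value = 0 ⊕ 1 = 1.
A winning move leaves total XOR = 0, i.e. changes one component's Grundy value g to g ⊕ X where X is the current total.
Heap A: need g' = 0⊕1 = 1. Options: 9−1→G=2, 9−2→G=1, 9−4→G=2. Hits: 1.
Heap B: need g' = 1⊕1 = 0. Options: 19−1→G=0, 19−2→G=2, 19−4→G=0. Hits: 2.

3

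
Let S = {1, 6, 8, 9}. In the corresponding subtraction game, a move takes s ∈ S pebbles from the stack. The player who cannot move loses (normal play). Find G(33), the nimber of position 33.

n :  0  1  2  3  4  5  6  7  8  9 10 11 12 13 14 15 16 17 18 19 20 21 22 23 24 25 26 27 28 29 30 31 32 33
G :  0  1  0  1  0  1  2  0  1  2  3  2  3  2  0  1  2  0  1  0  1  0  1  2  0  1  2  3  2  3  2  0  1  2

2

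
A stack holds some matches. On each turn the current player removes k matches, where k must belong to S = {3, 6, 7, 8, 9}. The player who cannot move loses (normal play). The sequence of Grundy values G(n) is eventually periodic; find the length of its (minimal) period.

G(0) = 0
G(1) = mex{} = 0
G(2) = mex{} = 0
G(3) = mex{0} = 1
G(4) = mex{0} = 1
G(5) = mex{0} = 1
G(6) = mex{1,0} = 2
G(7) = mex{1,0,0} = 2
G(8) = mex{1,0,0,0} = 2
G(9) = mex{2,1,0,0,0} = 3
G(10) = mex{2,1,1,0,0} = 3
G(11) = mex{2,1,1,1,0} = 3
G(12) = mex{3,2,1,1,1} = 0
G(13) = mex{3,2,2,1,1} = 0
G(14) = mex{3,2,2,2,1} = 0
G(15) = mex{0,3,2,2,2} = 1
G(16) = mex{0,3,3,2,2} = 1
G(17) = mex{0,3,3,3,2} = 1
G(18) = mex{1,0,3,3,3} = 2
G(19) = mex{1,0,0,3,3} = 2
G(20) = mex{1,0,0,0,3} = 2
G(21) = mex{2,1,0,0,0} = 3
G(22) = mex{2,1,1,0,0} = 3
G(23) = mex{2,1,1,1,0} = 3
G(24) = mex{3,2,1,1,1} = 0
G(25) = mex{3,2,2,1,1} = 0
G(n+12) = G(n) holds for n = 0,…,8 (a full window of length max(S) = 9), so the sequence is purely periodic with period 12.

12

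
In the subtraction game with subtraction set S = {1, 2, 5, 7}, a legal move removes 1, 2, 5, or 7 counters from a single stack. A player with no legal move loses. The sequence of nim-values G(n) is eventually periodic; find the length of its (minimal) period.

3

G(0) = 0
G(1) = mex{0} = 1
G(2) = mex{1,0} = 2
G(3) = mex{2,1} = 0
G(4) = mex{0,2} = 1
G(5) = mex{1,0,0} = 2
G(6) = mex{2,1,1} = 0
G(7) = mex{0,2,2,0} = 1
G(8) = mex{1,0,0,1} = 2
G(9) = mex{2,1,1,2} = 0
G(10) = mex{0,2,2,0} = 1
G(11) = mex{1,0,0,1} = 2
G(12) = mex{2,1,1,2} = 0
G(13) = mex{0,2,2,0} = 1
G(14) = mex{1,0,0,1} = 2
G(n+3) = G(n) holds for n = 0,…,6 (a full window of length max(S) = 7), so the sequence is purely periodic with period 3.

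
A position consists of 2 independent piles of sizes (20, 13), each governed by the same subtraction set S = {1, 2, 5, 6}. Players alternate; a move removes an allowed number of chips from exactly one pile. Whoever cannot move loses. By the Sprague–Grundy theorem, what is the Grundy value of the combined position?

0

All piles use S = {1, 2, 5, 6}:
n :  0  1  2  3  4  5  6  7  8  9 10 11 12 13 14 15 16 17 18 19 20
G :  0  1  2  0  1  2  3  0  1  2  0  1  2  3  0  1  2  0  1  2  3
Pile A: G(20) = 3.
Pile B: G(13) = 3.
Combined Grundy value = 3 ⊕ 3 = 0.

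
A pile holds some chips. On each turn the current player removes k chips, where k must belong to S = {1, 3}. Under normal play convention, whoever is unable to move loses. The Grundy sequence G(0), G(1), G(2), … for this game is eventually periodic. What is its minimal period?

n :  0  1  2  3  4  5  6  7  8  9 10 11 12 13 14
G :  0  1  0  1  0  1  0  1  0  1  0  1  0  1  0
G(n+2) = G(n) holds for n = 0,…,2 (a full window of length max(S) = 3), so the sequence is purely periodic with period 2.

2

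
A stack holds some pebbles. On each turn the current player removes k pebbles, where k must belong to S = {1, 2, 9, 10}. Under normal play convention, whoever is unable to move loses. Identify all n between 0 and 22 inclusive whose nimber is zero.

G(0) = 0
G(1) = mex{0} = 1
G(2) = mex{1,0} = 2
G(3) = mex{2,1} = 0
G(4) = mex{0,2} = 1
G(5) = mex{1,0} = 2
G(6) = mex{2,1} = 0
G(7) = mex{0,2} = 1
G(8) = mex{1,0} = 2
G(9) = mex{2,1,0} = 3
G(10) = mex{3,2,1,0} = 4
G(11) = mex{4,3,2,1} = 0
G(12) = mex{0,4,0,2} = 1
G(13) = mex{1,0,1,0} = 2
G(14) = mex{2,1,2,1} = 0
G(15) = mex{0,2,0,2} = 1
G(16) = mex{1,0,1,0} = 2
G(17) = mex{2,1,2,1} = 0
G(18) = mex{0,2,3,2} = 1
G(19) = mex{1,0,4,3} = 2
G(20) = mex{2,1,0,4} = 3
G(21) = mex{3,2,1,0} = 4
G(22) = mex{4,3,2,1} = 0
P-positions are exactly the n with G(n) = 0.

0, 3, 6, 11, 14, 17, 22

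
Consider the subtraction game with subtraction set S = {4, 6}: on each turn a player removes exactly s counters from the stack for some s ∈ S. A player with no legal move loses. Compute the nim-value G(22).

G(0) = 0
G(1) = mex{} = 0
G(2) = mex{} = 0
G(3) = mex{} = 0
G(4) = mex{0} = 1
G(5) = mex{0} = 1
G(6) = mex{0,0} = 1
G(7) = mex{0,0} = 1
G(8) = mex{1,0} = 2
G(9) = mex{1,0} = 2
G(10) = mex{1,1} = 0
G(11) = mex{1,1} = 0
G(12) = mex{2,1} = 0
G(13) = mex{2,1} = 0
G(14) = mex{0,2} = 1
G(15) = mex{0,2} = 1
G(16) = mex{0,0} = 1
G(17) = mex{0,0} = 1
G(18) = mex{1,0} = 2
G(19) = mex{1,0} = 2
G(20) = mex{1,1} = 0
G(21) = mex{1,1} = 0
G(22) = mex{2,1} = 0

0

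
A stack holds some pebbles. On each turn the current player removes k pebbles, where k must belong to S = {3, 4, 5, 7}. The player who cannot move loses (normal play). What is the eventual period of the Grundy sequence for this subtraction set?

10

n :  0  1  2  3  4  5  6  7  8  9 10 11 12 13 14 15 16 17 18 19 20 21
G :  0  0  0  1  1  1  2  2  2  3  0  0  0  1  1  1  2  2  2  3  0  0
G(n+10) = G(n) holds for n = 0,…,6 (a full window of length max(S) = 7), so the sequence is purely periodic with period 10.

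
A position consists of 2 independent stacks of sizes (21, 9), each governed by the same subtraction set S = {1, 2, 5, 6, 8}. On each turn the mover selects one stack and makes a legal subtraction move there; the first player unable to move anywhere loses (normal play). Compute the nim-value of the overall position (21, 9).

All stacks use S = {1, 2, 5, 6, 8}:
G(0) = 0
G(1) = mex{0} = 1
G(2) = mex{1,0} = 2
G(3) = mex{2,1} = 0
G(4) = mex{0,2} = 1
G(5) = mex{1,0,0} = 2
G(6) = mex{2,1,1,0} = 3
G(7) = mex{3,2,2,1} = 0
G(8) = mex{0,3,0,2,0} = 1
G(9) = mex{1,0,1,0,1} = 2
G(10) = mex{2,1,2,1,2} = 0
G(11) = mex{0,2,3,2,0} = 1
G(12) = mex{1,0,0,3,1} = 2
G(13) = mex{2,1,1,0,2} = 3
G(14) = mex{3,2,2,1,3} = 0
G(15) = mex{0,3,0,2,0} = 1
G(16) = mex{1,0,1,0,1} = 2
G(17) = mex{2,1,2,1,2} = 0
G(18) = mex{0,2,3,2,0} = 1
G(19) = mex{1,0,0,3,1} = 2
G(20) = mex{2,1,1,0,2} = 3
G(21) = mex{3,2,2,1,3} = 0
Stack A: G(21) = 0.
Stack B: G(9) = 2.
Combined Grundy value = 0 ⊕ 2 = 2.

2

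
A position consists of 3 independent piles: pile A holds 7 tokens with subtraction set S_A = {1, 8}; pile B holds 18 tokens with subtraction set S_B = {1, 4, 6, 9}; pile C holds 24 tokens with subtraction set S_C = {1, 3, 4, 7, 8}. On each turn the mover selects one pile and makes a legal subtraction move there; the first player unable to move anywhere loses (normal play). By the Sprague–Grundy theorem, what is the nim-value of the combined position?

0

Pile A, S = {1, 8}:
G(0) = 0
G(1) = mex{0} = 1
G(2) = mex{1} = 0
G(3) = mex{0} = 1
G(4) = mex{1} = 0
G(5) = mex{0} = 1
G(6) = mex{1} = 0
G(7) = mex{0} = 1
G_A(7) = 1.
Pile B, S = {1, 4, 6, 9}:
n :  0  1  2  3  4  5  6  7  8  9 10 11 12 13 14 15 16 17 18
G :  0  1  0  1  2  0  1  0  1  2  0  1  0  1  2  0  1  0  1
G_B(18) = 1.
Pile C, S = {1, 3, 4, 7, 8}:
n :  0  1  2  3  4  5  6  7  8  9 10 11 12 13 14 15 16 17 18 19 20 21 22 23 24
G :  0  1  0  1  2  3  2  3  4  5  4  0  1  0  1  2  3  2  3  4  5  4  0  1  0
G_C(24) = 0.
Combined Grundy value = 1 ⊕ 1 ⊕ 0 = 0.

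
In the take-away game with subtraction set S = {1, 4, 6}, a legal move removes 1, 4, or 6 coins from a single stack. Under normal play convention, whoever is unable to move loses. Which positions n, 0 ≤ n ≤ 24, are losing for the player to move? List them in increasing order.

0, 2, 5, 7, 10, 12, 15, 17, 20, 22

G(0) = 0
G(1) = mex{0} = 1
G(2) = mex{1} = 0
G(3) = mex{0} = 1
G(4) = mex{1,0} = 2
G(5) = mex{2,1} = 0
G(6) = mex{0,0,0} = 1
G(7) = mex{1,1,1} = 0
G(8) = mex{0,2,0} = 1
G(9) = mex{1,0,1} = 2
G(10) = mex{2,1,2} = 0
G(11) = mex{0,0,0} = 1
G(12) = mex{1,1,1} = 0
G(13) = mex{0,2,0} = 1
G(14) = mex{1,0,1} = 2
G(15) = mex{2,1,2} = 0
G(16) = mex{0,0,0} = 1
G(17) = mex{1,1,1} = 0
G(18) = mex{0,2,0} = 1
G(19) = mex{1,0,1} = 2
G(20) = mex{2,1,2} = 0
G(21) = mex{0,0,0} = 1
G(22) = mex{1,1,1} = 0
G(23) = mex{0,2,0} = 1
G(24) = mex{1,0,1} = 2
P-positions are exactly the n with G(n) = 0.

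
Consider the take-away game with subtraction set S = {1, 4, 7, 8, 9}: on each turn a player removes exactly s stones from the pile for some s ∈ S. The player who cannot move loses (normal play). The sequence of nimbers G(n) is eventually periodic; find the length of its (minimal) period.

n :  0  1  2  3  4  5  6  7  8  9 10 11 12 13 14 15 16 17 18 19 20 21 22 23 24 25 26 27 28 29 30 31
G :  0  1  0  1  2  0  1  2  3  2  3  4  5  3  4  0  1  0  1  2  0  1  2  3  2  3  4  5  3  4  0  1
G(n+15) = G(n) holds for n = 0,…,8 (a full window of length max(S) = 9), so the sequence is purely periodic with period 15.

15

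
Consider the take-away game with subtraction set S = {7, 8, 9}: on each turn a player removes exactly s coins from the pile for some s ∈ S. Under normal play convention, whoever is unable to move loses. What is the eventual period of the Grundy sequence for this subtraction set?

G(0) = 0
G(1) = mex{} = 0
G(2) = mex{} = 0
G(3) = mex{} = 0
G(4) = mex{} = 0
G(5) = mex{} = 0
G(6) = mex{} = 0
G(7) = mex{0} = 1
G(8) = mex{0,0} = 1
G(9) = mex{0,0,0} = 1
G(10) = mex{0,0,0} = 1
G(11) = mex{0,0,0} = 1
G(12) = mex{0,0,0} = 1
G(13) = mex{0,0,0} = 1
G(14) = mex{1,0,0} = 2
G(15) = mex{1,1,0} = 2
G(16) = mex{1,1,1} = 0
G(17) = mex{1,1,1} = 0
G(18) = mex{1,1,1} = 0
G(19) = mex{1,1,1} = 0
G(20) = mex{1,1,1} = 0
G(21) = mex{2,1,1} = 0
G(22) = mex{2,2,1} = 0
G(23) = mex{0,2,2} = 1
G(24) = mex{0,0,2} = 1
G(25) = mex{0,0,0} = 1
G(26) = mex{0,0,0} = 1
G(27) = mex{0,0,0} = 1
G(28) = mex{0,0,0} = 1
G(29) = mex{0,0,0} = 1
G(30) = mex{1,0,0} = 2
G(31) = mex{1,1,0} = 2
G(32) = mex{1,1,1} = 0
G(33) = mex{1,1,1} = 0
G(n+16) = G(n) holds for n = 0,…,8 (a full window of length max(S) = 9), so the sequence is purely periodic with period 16.

16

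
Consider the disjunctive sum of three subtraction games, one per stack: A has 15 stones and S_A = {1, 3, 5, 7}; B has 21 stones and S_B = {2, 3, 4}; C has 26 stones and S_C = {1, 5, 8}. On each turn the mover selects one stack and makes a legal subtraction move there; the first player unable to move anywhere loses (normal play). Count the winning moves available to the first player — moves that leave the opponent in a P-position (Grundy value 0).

Stack A, S = {1, 3, 5, 7}:
G(0) = 0
G(1) = mex{0} = 1
G(2) = mex{1} = 0
G(3) = mex{0,0} = 1
G(4) = mex{1,1} = 0
G(5) = mex{0,0,0} = 1
G(6) = mex{1,1,1} = 0
G(7) = mex{0,0,0,0} = 1
G(8) = mex{1,1,1,1} = 0
G(9) = mex{0,0,0,0} = 1
G(10) = mex{1,1,1,1} = 0
G(11) = mex{0,0,0,0} = 1
G(12) = mex{1,1,1,1} = 0
G(13) = mex{0,0,0,0} = 1
G(14) = mex{1,1,1,1} = 0
G(15) = mex{0,0,0,0} = 1
G_A(15) = 1.
Stack B, S = {2, 3, 4}:
G(0) = 0
G(1) = mex{} = 0
G(2) = mex{0} = 1
G(3) = mex{0,0} = 1
G(4) = mex{1,0,0} = 2
G(5) = mex{1,1,0} = 2
G(6) = mex{2,1,1} = 0
G(7) = mex{2,2,1} = 0
G(8) = mex{0,2,2} = 1
G(9) = mex{0,0,2} = 1
G(10) = mex{1,0,0} = 2
G(11) = mex{1,1,0} = 2
G(12) = mex{2,1,1} = 0
G(13) = mex{2,2,1} = 0
G(14) = mex{0,2,2} = 1
G(15) = mex{0,0,2} = 1
G(16) = mex{1,0,0} = 2
G(17) = mex{1,1,0} = 2
G(18) = mex{2,1,1} = 0
G(19) = mex{2,2,1} = 0
G(20) = mex{0,2,2} = 1
G(21) = mex{0,0,2} = 1
G_B(21) = 1.
Stack C, S = {1, 5, 8}:
n :  0  1  2  3  4  5  6  7  8  9 10 11 12 13 14 15 16 17 18 19 20 21 22 23 24 25 26
G :  0  1  0  1  0  1  0  1  2  3  2  3  2  0  1  0  1  0  1  0  1  2  3  2  3  2  0
G_C(26) = 0.
Combined Grundy value = 1 ⊕ 1 ⊕ 0 = 0.
A winning move leaves total XOR = 0, i.e. changes one component's Grundy value g to g ⊕ X where X is the current total.
Stack A: target g' = 1⊕0 = 1, but every legal move changes the Grundy value (mex property), so 0 moves.
Stack B: target g' = 1⊕0 = 1, but every legal move changes the Grundy value (mex property), so 0 moves.
Stack C: target g' = 0⊕0 = 0, but every legal move changes the Grundy value (mex property), so 0 moves.

0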